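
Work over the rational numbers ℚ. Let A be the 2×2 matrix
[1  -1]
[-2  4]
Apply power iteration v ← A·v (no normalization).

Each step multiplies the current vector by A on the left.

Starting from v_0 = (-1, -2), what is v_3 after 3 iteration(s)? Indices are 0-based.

v_3 = (33, -118)

v_0 = (-1, -2).
v_1 = A·v_0 = (1, -6).
v_2 = A·v_1 = (7, -26).
v_3 = A·v_2 = (33, -118).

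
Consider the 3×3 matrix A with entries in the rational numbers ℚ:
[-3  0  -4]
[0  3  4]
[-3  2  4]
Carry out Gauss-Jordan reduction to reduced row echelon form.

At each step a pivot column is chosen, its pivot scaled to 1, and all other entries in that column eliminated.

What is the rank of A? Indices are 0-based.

rank = 3

[1] R0 /= -3  ⇒  (1, 0, 4/3)
     R2 -= -3·R0  ⇒  (0, 2, 8)
[2] R1 /= 3  ⇒  (0, 1, 4/3)
     R2 -= 2·R1  ⇒  (0, 0, 16/3)
[3] R2 /= 16/3  ⇒  (0, 0, 1)
     R0 -= 4/3·R2  ⇒  (1, 0, 0)
     R1 -= 4/3·R2  ⇒  (0, 1, 0)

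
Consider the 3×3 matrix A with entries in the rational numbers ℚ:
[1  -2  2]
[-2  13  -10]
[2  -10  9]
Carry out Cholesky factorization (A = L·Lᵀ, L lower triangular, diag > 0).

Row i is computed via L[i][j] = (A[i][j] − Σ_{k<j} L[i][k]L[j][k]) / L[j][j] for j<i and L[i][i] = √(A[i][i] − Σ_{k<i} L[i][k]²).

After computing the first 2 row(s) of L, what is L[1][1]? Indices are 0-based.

L[1][1] = 3

Step 1: L[0][0] = √(1) = 1.
  L[1][0] = (-2) / L[0][0] = -2.
Step 2: L[1][1] = √(9) = 3.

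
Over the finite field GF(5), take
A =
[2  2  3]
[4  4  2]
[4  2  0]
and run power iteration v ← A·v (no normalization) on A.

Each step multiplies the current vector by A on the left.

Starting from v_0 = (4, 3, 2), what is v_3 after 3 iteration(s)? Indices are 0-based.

v_0 = (4, 3, 2).
v_1 = A·v_0 = (0, 2, 2).
v_2 = A·v_1 = (0, 2, 4).
v_3 = A·v_2 = (1, 1, 4).

v_3 = (1, 1, 4)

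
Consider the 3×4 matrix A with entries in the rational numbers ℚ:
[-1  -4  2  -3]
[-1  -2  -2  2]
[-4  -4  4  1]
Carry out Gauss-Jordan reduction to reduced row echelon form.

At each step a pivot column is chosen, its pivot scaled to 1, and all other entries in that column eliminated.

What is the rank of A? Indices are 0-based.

pivot(0,0)=-1: scale R0 → (1, 4, -2, 3)
  clear (1,0): R1 −= (-1)R0 → (0, 2, -4, 5)
  clear (2,0): R2 −= (-4)R0 → (0, 12, -4, 13)
pivot(1,1)=2: scale R1 → (0, 1, -2, 5/2)
  clear (0,1): R0 −= (4)R1 → (1, 0, 6, -7)
  clear (2,1): R2 −= (12)R1 → (0, 0, 20, -17)
pivot(2,2)=20: scale R2 → (0, 0, 1, -17/20)
  clear (0,2): R0 −= (6)R2 → (1, 0, 0, -19/10)
  clear (1,2): R1 −= (-2)R2 → (0, 1, 0, 4/5)

rank = 3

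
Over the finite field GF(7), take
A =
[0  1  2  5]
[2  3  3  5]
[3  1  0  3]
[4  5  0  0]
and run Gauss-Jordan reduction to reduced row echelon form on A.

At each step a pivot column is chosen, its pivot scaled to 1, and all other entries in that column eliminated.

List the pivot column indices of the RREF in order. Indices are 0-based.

pivot(0,0): swap R0↔R1
pivot(0,0)=2: scale R0 → (1, 5, 5, 6)
  clear (2,0): R2 −= (3)R0 → (0, 0, 6, 6)
  clear (3,0): R3 −= (4)R0 → (0, 6, 1, 4)
pivot(1,1)=1: scale R1 → (0, 1, 2, 5)
  clear (0,1): R0 −= (5)R1 → (1, 0, 2, 2)
  clear (3,1): R3 −= (6)R1 → (0, 0, 3, 2)
pivot(2,2)=6: scale R2 → (0, 0, 1, 1)
  clear (0,2): R0 −= (2)R2 → (1, 0, 0, 0)
  clear (1,2): R1 −= (2)R2 → (0, 1, 0, 3)
  clear (3,2): R3 −= (3)R2 → (0, 0, 0, 6)
pivot(3,3)=6: scale R3 → (0, 0, 0, 1)
  clear (1,3): R1 −= (3)R3 → (0, 1, 0, 0)
  clear (2,3): R2 −= (1)R3 → (0, 0, 1, 0)

pivot columns: 0, 1, 2, 3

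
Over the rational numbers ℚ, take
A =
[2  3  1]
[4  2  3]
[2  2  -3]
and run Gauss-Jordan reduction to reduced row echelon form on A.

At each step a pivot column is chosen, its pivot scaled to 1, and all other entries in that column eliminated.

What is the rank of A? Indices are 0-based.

step 1: normalize row 0 (÷2) = (1, 3/2, 1/2)
  row 1: subtract 4×row0 = (0, -4, 1)
  row 2: subtract 2×row0 = (0, -1, -4)
step 2: normalize row 1 (÷-4) = (0, 1, -1/4)
  row 0: subtract 3/2×row1 = (1, 0, 7/8)
  row 2: subtract -1×row1 = (0, 0, -17/4)
step 3: normalize row 2 (÷-17/4) = (0, 0, 1)
  row 0: subtract 7/8×row2 = (1, 0, 0)
  row 1: subtract -1/4×row2 = (0, 1, 0)

rank = 3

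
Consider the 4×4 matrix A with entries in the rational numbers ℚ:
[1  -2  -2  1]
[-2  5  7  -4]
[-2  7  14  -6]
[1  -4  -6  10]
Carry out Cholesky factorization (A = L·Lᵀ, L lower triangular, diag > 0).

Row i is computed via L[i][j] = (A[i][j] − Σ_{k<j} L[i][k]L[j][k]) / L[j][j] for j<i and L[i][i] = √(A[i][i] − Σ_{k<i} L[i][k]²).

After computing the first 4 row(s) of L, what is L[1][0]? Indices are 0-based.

L[1][0] = -2

Step 1: L[0][0] = √(1) = 1.
  L[1][0] = (-2) / L[0][0] = -2.
Step 2: L[1][1] = √(1) = 1.
  L[2][0] = (-2) / L[0][0] = -2.
  L[2][1] = (3) / L[1][1] = 3.
Step 3: L[2][2] = √(1) = 1.
  L[3][0] = (1) / L[0][0] = 1.
  L[3][1] = (-2) / L[1][1] = -2.
  L[3][2] = (2) / L[2][2] = 2.
Step 4: L[3][3] = √(1) = 1.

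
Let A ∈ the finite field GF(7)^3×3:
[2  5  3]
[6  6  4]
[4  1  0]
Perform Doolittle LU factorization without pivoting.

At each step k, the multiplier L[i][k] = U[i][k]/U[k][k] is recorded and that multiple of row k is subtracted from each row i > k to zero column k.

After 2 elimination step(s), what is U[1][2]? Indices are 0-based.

[col 0] pivot 2
  R1 -= 3*R0 → (0, 5, 2)  (L[1][0] := 3)
  R2 -= 2*R0 → (0, 5, 1)  (L[2][0] := 2)
[col 1] pivot 5
  R2 -= 1*R1 → (0, 0, 6)  (L[2][1] := 1)

U[1][2] = 2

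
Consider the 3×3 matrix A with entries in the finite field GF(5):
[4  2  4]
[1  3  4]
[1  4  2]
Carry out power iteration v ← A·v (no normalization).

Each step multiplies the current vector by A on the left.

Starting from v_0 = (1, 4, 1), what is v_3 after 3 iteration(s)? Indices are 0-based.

v_3 = (0, 1, 0)

v_0 = (1, 4, 1).
v_1 = A·v_0 = (1, 2, 4).
v_2 = A·v_1 = (4, 3, 2).
v_3 = A·v_2 = (0, 1, 0).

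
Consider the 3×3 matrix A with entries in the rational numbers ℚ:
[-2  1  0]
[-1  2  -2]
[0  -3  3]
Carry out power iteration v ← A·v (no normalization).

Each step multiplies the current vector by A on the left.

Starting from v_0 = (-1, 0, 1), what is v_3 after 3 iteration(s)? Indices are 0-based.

v_3 = (0, -39, 66)

v_0 = (-1, 0, 1).
v_1 = A·v_0 = (2, -1, 3).
v_2 = A·v_1 = (-5, -10, 12).
v_3 = A·v_2 = (0, -39, 66).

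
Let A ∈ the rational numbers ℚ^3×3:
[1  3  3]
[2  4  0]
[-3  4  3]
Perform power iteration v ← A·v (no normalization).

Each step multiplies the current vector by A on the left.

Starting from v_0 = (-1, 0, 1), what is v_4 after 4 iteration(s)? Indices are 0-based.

v_0 = (-1, 0, 1).
v_1 = A·v_0 = (2, -2, 6).
v_2 = A·v_1 = (14, -4, 4).
v_3 = A·v_2 = (14, 12, -46).
v_4 = A·v_3 = (-88, 76, -132).

v_4 = (-88, 76, -132)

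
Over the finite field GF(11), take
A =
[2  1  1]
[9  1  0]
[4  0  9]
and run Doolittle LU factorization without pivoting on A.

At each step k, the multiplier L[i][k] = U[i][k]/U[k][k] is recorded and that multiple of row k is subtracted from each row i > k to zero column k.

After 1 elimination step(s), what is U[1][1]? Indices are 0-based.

Step 1: pivot at (0,0) is 2.
  row1 ← row1 − (10)·row0  ⇒  L[1][0]=10, U row1=(0, 2, 1)
  row2 ← row2 − (2)·row0  ⇒  L[2][0]=2, U row2=(0, 9, 7)

U[1][1] = 2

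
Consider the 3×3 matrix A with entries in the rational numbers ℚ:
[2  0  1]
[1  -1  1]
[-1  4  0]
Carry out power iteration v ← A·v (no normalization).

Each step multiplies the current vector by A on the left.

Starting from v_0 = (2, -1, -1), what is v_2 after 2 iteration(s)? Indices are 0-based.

v_0 = (2, -1, -1).
v_1 = A·v_0 = (3, 2, -6).
v_2 = A·v_1 = (0, -5, 5).

v_2 = (0, -5, 5)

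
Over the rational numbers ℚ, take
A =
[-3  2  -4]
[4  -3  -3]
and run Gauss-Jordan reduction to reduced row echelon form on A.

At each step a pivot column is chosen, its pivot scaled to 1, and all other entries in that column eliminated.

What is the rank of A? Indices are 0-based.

rank = 2

pivot(0,0)=-3: scale R0 → (1, -2/3, 4/3)
  clear (1,0): R1 −= (4)R0 → (0, -1/3, -25/3)
pivot(1,1)=-1/3: scale R1 → (0, 1, 25)
  clear (0,1): R0 −= (-2/3)R1 → (1, 0, 18)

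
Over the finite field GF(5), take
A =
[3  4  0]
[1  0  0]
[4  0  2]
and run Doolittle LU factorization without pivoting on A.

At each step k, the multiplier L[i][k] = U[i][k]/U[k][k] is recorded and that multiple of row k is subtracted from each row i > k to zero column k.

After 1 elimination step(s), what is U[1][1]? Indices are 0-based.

Step 1: pivot at (0,0) is 3.
  row1 ← row1 − (2)·row0  ⇒  L[1][0]=2, U row1=(0, 2, 0)
  row2 ← row2 − (3)·row0  ⇒  L[2][0]=3, U row2=(0, 3, 2)

U[1][1] = 2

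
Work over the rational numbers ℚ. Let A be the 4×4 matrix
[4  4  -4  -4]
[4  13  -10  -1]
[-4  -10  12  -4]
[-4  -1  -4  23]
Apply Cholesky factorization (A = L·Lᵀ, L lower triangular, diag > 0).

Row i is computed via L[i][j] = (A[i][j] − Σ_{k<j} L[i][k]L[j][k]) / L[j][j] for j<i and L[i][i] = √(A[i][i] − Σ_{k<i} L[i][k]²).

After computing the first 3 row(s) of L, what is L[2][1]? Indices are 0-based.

L[2][1] = -2

Step 1: L[0][0] = √(4) = 2.
  L[1][0] = (4) / L[0][0] = 2.
Step 2: L[1][1] = √(9) = 3.
  L[2][0] = (-4) / L[0][0] = -2.
  L[2][1] = (-6) / L[1][1] = -2.
Step 3: L[2][2] = √(4) = 2.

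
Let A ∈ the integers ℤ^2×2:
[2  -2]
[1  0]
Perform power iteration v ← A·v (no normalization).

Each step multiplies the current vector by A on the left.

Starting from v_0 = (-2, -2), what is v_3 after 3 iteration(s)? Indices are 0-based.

v_0 = (-2, -2).
v_1 = A·v_0 = (0, -2).
v_2 = A·v_1 = (4, 0).
v_3 = A·v_2 = (8, 4).

v_3 = (8, 4)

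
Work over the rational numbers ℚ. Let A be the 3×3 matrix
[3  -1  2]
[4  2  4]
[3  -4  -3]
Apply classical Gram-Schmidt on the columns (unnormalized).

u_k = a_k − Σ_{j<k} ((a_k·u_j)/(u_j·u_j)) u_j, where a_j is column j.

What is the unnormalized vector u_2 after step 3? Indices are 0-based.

u_2 = (44/35, -18/35, -4/7)

Step 1: u_0 = a_0 = (3, 4, 3).
Step 2: u_1 = a_1 − (-7/34)·u_0 = (-13/34, 48/17, -115/34).
Step 3: u_2 = a_2 − (13/34)·u_0 − (37/35)·u_1 = (44/35, -18/35, -4/7).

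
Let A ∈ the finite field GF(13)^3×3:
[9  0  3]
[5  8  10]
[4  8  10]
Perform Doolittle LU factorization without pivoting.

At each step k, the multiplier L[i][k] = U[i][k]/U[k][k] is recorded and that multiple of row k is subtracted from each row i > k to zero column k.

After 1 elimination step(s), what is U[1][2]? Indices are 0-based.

U[1][2] = 4

Step 1: pivot at (0,0) is 9.
  row1 ← row1 − (2)·row0  ⇒  L[1][0]=2, U row1=(0, 8, 4)
  row2 ← row2 − (12)·row0  ⇒  L[2][0]=12, U row2=(0, 8, 0)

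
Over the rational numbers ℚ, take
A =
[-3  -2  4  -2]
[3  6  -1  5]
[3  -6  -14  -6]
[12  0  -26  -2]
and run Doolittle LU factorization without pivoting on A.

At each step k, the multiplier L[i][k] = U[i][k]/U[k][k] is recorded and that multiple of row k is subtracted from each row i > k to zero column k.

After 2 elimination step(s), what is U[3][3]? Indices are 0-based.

Step 1: pivot at (0,0) is -3.
  row1 ← row1 − (-1)·row0  ⇒  L[1][0]=-1, U row1=(0, 4, 3, 3)
  row2 ← row2 − (-1)·row0  ⇒  L[2][0]=-1, U row2=(0, -8, -10, -8)
  row3 ← row3 − (-4)·row0  ⇒  L[3][0]=-4, U row3=(0, -8, -10, -10)
Step 2: pivot at (1,1) is 4.
  row2 ← row2 − (-2)·row1  ⇒  L[2][1]=-2, U row2=(0, 0, -4, -2)
  row3 ← row3 − (-2)·row1  ⇒  L[3][1]=-2, U row3=(0, 0, -4, -4)

U[3][3] = -4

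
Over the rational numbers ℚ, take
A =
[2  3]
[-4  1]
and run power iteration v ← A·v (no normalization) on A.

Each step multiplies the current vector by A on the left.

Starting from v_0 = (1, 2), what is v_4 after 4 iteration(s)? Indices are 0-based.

v_4 = (-386, 254)

v_0 = (1, 2).
v_1 = A·v_0 = (8, -2).
v_2 = A·v_1 = (10, -34).
v_3 = A·v_2 = (-82, -74).
v_4 = A·v_3 = (-386, 254).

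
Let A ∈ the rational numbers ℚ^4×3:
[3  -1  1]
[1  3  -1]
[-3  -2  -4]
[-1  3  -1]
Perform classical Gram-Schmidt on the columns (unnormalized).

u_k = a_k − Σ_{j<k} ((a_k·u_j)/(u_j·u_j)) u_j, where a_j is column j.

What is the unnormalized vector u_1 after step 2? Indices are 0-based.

u_1 = (-29/20, 57/20, -31/20, 63/20)

Step 1: u_0 = a_0 = (3, 1, -3, -1).
Step 2: u_1 = a_1 − (3/20)·u_0 = (-29/20, 57/20, -31/20, 63/20).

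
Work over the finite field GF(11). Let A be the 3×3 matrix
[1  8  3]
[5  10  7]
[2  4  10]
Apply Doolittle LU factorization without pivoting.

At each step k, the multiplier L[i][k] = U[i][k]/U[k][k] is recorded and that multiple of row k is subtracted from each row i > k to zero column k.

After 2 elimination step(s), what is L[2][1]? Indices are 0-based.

L[2][1] = 7

Step 1: pivot at (0,0) is 1.
  row1 ← row1 − (5)·row0  ⇒  L[1][0]=5, U row1=(0, 3, 3)
  row2 ← row2 − (2)·row0  ⇒  L[2][0]=2, U row2=(0, 10, 4)
Step 2: pivot at (1,1) is 3.
  row2 ← row2 − (7)·row1  ⇒  L[2][1]=7, U row2=(0, 0, 5)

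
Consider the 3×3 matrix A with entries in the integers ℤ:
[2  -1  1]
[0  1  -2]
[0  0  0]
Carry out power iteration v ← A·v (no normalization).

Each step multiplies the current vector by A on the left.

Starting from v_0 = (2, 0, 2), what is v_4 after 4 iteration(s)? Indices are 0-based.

v_4 = (76, -4, 0)

v_0 = (2, 0, 2).
v_1 = A·v_0 = (6, -4, 0).
v_2 = A·v_1 = (16, -4, 0).
v_3 = A·v_2 = (36, -4, 0).
v_4 = A·v_3 = (76, -4, 0).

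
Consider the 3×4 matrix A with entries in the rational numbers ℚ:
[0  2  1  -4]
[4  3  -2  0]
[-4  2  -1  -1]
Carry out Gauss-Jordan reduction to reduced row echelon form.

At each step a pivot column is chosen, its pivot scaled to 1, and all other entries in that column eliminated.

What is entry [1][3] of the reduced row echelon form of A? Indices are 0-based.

M[1][3] = -13/11

pivot(0,0): swap R0↔R1
pivot(0,0)=4: scale R0 → (1, 3/4, -1/2, 0)
  clear (2,0): R2 −= (-4)R0 → (0, 5, -3, -1)
pivot(1,1)=2: scale R1 → (0, 1, 1/2, -2)
  clear (0,1): R0 −= (3/4)R1 → (1, 0, -7/8, 3/2)
  clear (2,1): R2 −= (5)R1 → (0, 0, -11/2, 9)
pivot(2,2)=-11/2: scale R2 → (0, 0, 1, -18/11)
  clear (0,2): R0 −= (-7/8)R2 → (1, 0, 0, 3/44)
  clear (1,2): R1 −= (1/2)R2 → (0, 1, 0, -13/11)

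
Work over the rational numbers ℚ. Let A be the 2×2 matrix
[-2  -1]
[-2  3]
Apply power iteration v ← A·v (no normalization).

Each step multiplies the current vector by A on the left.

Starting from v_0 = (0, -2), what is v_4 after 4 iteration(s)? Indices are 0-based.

v_4 = (34, -246)

v_0 = (0, -2).
v_1 = A·v_0 = (2, -6).
v_2 = A·v_1 = (2, -22).
v_3 = A·v_2 = (18, -70).
v_4 = A·v_3 = (34, -246).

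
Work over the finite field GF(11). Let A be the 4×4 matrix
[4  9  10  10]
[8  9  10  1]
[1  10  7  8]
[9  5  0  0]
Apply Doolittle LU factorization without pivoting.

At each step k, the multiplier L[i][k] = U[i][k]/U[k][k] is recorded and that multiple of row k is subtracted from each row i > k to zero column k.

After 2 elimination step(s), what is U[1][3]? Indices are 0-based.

U[1][3] = 3

Step 1: pivot at (0,0) is 4.
  row1 ← row1 − (2)·row0  ⇒  L[1][0]=2, U row1=(0, 2, 1, 3)
  row2 ← row2 − (3)·row0  ⇒  L[2][0]=3, U row2=(0, 5, 10, 0)
  row3 ← row3 − (5)·row0  ⇒  L[3][0]=5, U row3=(0, 4, 5, 5)
Step 2: pivot at (1,1) is 2.
  row2 ← row2 − (8)·row1  ⇒  L[2][1]=8, U row2=(0, 0, 2, 9)
  row3 ← row3 − (2)·row1  ⇒  L[3][1]=2, U row3=(0, 0, 3, 10)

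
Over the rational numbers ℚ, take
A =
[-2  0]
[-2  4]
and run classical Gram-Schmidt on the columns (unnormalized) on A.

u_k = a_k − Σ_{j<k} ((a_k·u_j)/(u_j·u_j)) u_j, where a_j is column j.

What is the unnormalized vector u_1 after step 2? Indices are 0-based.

u_1 = (-2, 2)

Step 1: u_0 = a_0 = (-2, -2).
Step 2: u_1 = a_1 − (-1)·u_0 = (-2, 2).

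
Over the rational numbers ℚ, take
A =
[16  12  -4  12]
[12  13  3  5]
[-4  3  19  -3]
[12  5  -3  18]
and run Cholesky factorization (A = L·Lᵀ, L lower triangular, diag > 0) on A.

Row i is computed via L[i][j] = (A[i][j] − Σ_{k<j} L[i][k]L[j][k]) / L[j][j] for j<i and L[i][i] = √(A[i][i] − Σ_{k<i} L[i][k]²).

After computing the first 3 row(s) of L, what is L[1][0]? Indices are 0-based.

Step 1: L[0][0] = √(16) = 4.
  L[1][0] = (12) / L[0][0] = 3.
Step 2: L[1][1] = √(4) = 2.
  L[2][0] = (-4) / L[0][0] = -1.
  L[2][1] = (6) / L[1][1] = 3.
Step 3: L[2][2] = √(9) = 3.

L[1][0] = 3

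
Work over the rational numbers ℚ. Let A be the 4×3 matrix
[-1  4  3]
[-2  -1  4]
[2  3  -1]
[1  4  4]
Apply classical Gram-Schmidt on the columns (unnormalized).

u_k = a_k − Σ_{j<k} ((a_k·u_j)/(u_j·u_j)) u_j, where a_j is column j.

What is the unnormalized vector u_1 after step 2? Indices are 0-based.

Step 1: u_0 = a_0 = (-1, -2, 2, 1).
Step 2: u_1 = a_1 − (4/5)·u_0 = (24/5, 3/5, 7/5, 16/5).

u_1 = (24/5, 3/5, 7/5, 16/5)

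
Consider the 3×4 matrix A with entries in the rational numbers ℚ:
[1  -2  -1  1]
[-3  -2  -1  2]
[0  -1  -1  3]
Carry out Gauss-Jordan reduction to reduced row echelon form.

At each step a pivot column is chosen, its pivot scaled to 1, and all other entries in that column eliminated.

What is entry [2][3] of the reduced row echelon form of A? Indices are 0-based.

[1] R0 /= 1  ⇒  (1, -2, -1, 1)
     R1 -= -3·R0  ⇒  (0, -8, -4, 5)
[2] R1 /= -8  ⇒  (0, 1, 1/2, -5/8)
     R0 -= -2·R1  ⇒  (1, 0, 0, -1/4)
     R2 -= -1·R1  ⇒  (0, 0, -1/2, 19/8)
[3] R2 /= -1/2  ⇒  (0, 0, 1, -19/4)
     R1 -= 1/2·R2  ⇒  (0, 1, 0, 7/4)

M[2][3] = -19/4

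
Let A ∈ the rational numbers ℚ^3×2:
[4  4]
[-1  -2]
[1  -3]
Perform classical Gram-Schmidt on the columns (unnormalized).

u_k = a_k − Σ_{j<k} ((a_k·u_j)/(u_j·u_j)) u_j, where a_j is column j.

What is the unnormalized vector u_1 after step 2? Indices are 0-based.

u_1 = (2/3, -7/6, -23/6)

Step 1: u_0 = a_0 = (4, -1, 1).
Step 2: u_1 = a_1 − (5/6)·u_0 = (2/3, -7/6, -23/6).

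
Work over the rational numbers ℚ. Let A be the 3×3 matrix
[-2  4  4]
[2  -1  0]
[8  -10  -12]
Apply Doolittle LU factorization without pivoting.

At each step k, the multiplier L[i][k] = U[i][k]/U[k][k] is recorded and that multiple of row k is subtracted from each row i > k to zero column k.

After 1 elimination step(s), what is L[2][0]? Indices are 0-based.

L[2][0] = -4

[col 0] pivot -2
  R1 -= -1*R0 → (0, 3, 4)  (L[1][0] := -1)
  R2 -= -4*R0 → (0, 6, 4)  (L[2][0] := -4)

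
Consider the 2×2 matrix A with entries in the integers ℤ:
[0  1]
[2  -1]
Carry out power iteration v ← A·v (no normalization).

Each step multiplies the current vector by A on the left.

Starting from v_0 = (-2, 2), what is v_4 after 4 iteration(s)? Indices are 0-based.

v_0 = (-2, 2).
v_1 = A·v_0 = (2, -6).
v_2 = A·v_1 = (-6, 10).
v_3 = A·v_2 = (10, -22).
v_4 = A·v_3 = (-22, 42).

v_4 = (-22, 42)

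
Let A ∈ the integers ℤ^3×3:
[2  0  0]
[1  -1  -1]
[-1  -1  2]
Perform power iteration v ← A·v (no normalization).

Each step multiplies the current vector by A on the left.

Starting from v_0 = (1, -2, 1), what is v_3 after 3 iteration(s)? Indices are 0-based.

v_3 = (8, 5, 3)

v_0 = (1, -2, 1).
v_1 = A·v_0 = (2, 2, 3).
v_2 = A·v_1 = (4, -3, 2).
v_3 = A·v_2 = (8, 5, 3).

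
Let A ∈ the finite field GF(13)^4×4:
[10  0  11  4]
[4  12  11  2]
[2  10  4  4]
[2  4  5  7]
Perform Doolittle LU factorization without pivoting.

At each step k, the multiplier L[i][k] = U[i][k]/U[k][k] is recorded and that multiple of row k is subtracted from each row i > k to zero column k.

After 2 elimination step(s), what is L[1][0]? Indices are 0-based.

Step 1: pivot at (0,0) is 10.
  row1 ← row1 − (3)·row0  ⇒  L[1][0]=3, U row1=(0, 12, 4, 3)
  row2 ← row2 − (8)·row0  ⇒  L[2][0]=8, U row2=(0, 10, 7, 11)
  row3 ← row3 − (8)·row0  ⇒  L[3][0]=8, U row3=(0, 4, 8, 1)
Step 2: pivot at (1,1) is 12.
  row2 ← row2 − (3)·row1  ⇒  L[2][1]=3, U row2=(0, 0, 8, 2)
  row3 ← row3 − (9)·row1  ⇒  L[3][1]=9, U row3=(0, 0, 11, 0)

L[1][0] = 3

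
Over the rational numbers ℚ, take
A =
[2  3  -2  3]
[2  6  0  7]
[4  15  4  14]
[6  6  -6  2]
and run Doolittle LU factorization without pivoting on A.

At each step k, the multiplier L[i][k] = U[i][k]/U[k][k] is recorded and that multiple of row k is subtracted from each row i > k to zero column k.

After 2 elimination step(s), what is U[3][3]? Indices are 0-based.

Step 1: pivot at (0,0) is 2.
  row1 ← row1 − (1)·row0  ⇒  L[1][0]=1, U row1=(0, 3, 2, 4)
  row2 ← row2 − (2)·row0  ⇒  L[2][0]=2, U row2=(0, 9, 8, 8)
  row3 ← row3 − (3)·row0  ⇒  L[3][0]=3, U row3=(0, -3, 0, -7)
Step 2: pivot at (1,1) is 3.
  row2 ← row2 − (3)·row1  ⇒  L[2][1]=3, U row2=(0, 0, 2, -4)
  row3 ← row3 − (-1)·row1  ⇒  L[3][1]=-1, U row3=(0, 0, 2, -3)

U[3][3] = -3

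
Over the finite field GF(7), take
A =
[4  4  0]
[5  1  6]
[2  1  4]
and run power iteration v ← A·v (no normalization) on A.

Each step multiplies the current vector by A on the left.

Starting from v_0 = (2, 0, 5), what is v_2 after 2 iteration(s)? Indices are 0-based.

v_2 = (3, 0, 5)

v_0 = (2, 0, 5).
v_1 = A·v_0 = (1, 5, 3).
v_2 = A·v_1 = (3, 0, 5).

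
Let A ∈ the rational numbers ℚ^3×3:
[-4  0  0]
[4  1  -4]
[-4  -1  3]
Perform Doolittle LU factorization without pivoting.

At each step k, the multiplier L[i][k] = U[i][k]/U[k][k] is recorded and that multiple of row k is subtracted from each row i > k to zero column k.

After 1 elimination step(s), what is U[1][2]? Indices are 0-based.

Step 1: pivot at (0,0) is -4.
  row1 ← row1 − (-1)·row0  ⇒  L[1][0]=-1, U row1=(0, 1, -4)
  row2 ← row2 − (1)·row0  ⇒  L[2][0]=1, U row2=(0, -1, 3)

U[1][2] = -4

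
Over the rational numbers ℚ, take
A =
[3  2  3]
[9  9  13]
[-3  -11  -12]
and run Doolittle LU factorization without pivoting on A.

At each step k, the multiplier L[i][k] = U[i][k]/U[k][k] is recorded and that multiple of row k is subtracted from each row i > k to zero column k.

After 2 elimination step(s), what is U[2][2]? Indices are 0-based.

U[2][2] = 3

k=0: U[0][0]=3
  eliminate (1,0): mult=3, new row 1: (0, 3, 4); set L[1][0]=3
  eliminate (2,0): mult=-1, new row 2: (0, -9, -9); set L[2][0]=-1
k=1: U[1][1]=3
  eliminate (2,1): mult=-3, new row 2: (0, 0, 3); set L[2][1]=-3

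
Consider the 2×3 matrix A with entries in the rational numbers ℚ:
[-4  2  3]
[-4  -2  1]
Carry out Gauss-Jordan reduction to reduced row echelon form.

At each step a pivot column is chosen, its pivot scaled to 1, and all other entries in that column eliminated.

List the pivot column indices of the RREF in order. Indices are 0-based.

pivot columns: 0, 1

pivot(0,0)=-4: scale R0 → (1, -1/2, -3/4)
  clear (1,0): R1 −= (-4)R0 → (0, -4, -2)
pivot(1,1)=-4: scale R1 → (0, 1, 1/2)
  clear (0,1): R0 −= (-1/2)R1 → (1, 0, -1/2)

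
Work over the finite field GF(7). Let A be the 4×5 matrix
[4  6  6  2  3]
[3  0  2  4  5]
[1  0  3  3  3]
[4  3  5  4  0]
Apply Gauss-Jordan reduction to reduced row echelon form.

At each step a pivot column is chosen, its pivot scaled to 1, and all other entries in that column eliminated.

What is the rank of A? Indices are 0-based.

rank = 4

step 1: normalize row 0 (÷4) = (1, 5, 5, 4, 6)
  row 1: subtract 3×row0 = (0, 6, 1, 6, 1)
  row 2: subtract 1×row0 = (0, 2, 5, 6, 4)
  row 3: subtract 4×row0 = (0, 4, 6, 2, 4)
step 2: normalize row 1 (÷6) = (0, 1, 6, 1, 6)
  row 0: subtract 5×row1 = (1, 0, 3, 6, 4)
  row 2: subtract 2×row1 = (0, 0, 0, 4, 6)
  row 3: subtract 4×row1 = (0, 0, 3, 5, 1)
step 3: exchange rows 2,3
step 3: normalize row 2 (÷3) = (0, 0, 1, 4, 5)
  row 0: subtract 3×row2 = (1, 0, 0, 1, 3)
  row 1: subtract 6×row2 = (0, 1, 0, 5, 4)
step 4: normalize row 3 (÷4) = (0, 0, 0, 1, 5)
  row 0: subtract 1×row3 = (1, 0, 0, 0, 5)
  row 1: subtract 5×row3 = (0, 1, 0, 0, 0)
  row 2: subtract 4×row3 = (0, 0, 1, 0, 6)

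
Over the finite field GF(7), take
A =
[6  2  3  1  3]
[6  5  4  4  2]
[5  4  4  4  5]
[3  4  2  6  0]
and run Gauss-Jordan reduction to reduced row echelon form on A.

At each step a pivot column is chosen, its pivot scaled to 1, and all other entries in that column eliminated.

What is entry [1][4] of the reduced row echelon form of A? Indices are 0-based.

M[1][4] = 2

pivot(0,0)=6: scale R0 → (1, 5, 4, 6, 4)
  clear (1,0): R1 −= (6)R0 → (0, 3, 1, 3, 6)
  clear (2,0): R2 −= (5)R0 → (0, 0, 5, 2, 6)
  clear (3,0): R3 −= (3)R0 → (0, 3, 4, 2, 2)
pivot(1,1)=3: scale R1 → (0, 1, 5, 1, 2)
  clear (0,1): R0 −= (5)R1 → (1, 0, 0, 1, 1)
  clear (3,1): R3 −= (3)R1 → (0, 0, 3, 6, 3)
pivot(2,2)=5: scale R2 → (0, 0, 1, 6, 4)
  clear (1,2): R1 −= (5)R2 → (0, 1, 0, 6, 3)
  clear (3,2): R3 −= (3)R2 → (0, 0, 0, 2, 5)
pivot(3,3)=2: scale R3 → (0, 0, 0, 1, 6)
  clear (0,3): R0 −= (1)R3 → (1, 0, 0, 0, 2)
  clear (1,3): R1 −= (6)R3 → (0, 1, 0, 0, 2)
  clear (2,3): R2 −= (6)R3 → (0, 0, 1, 0, 3)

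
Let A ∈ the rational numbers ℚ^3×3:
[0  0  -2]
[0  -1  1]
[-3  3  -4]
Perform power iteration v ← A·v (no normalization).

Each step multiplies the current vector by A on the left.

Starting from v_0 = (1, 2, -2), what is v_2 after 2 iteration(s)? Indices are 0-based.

v_0 = (1, 2, -2).
v_1 = A·v_0 = (4, -4, 11).
v_2 = A·v_1 = (-22, 15, -68).

v_2 = (-22, 15, -68)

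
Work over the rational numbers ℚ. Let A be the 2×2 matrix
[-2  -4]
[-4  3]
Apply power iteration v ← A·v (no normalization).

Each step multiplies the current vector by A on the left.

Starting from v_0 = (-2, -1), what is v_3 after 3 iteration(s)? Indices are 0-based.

v_3 = (140, 93)

v_0 = (-2, -1).
v_1 = A·v_0 = (8, 5).
v_2 = A·v_1 = (-36, -17).
v_3 = A·v_2 = (140, 93).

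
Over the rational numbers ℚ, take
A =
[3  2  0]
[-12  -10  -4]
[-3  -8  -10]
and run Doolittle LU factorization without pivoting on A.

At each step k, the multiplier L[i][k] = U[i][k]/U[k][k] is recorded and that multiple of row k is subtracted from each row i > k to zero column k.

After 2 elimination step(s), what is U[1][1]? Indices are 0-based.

U[1][1] = -2

[col 0] pivot 3
  R1 -= -4*R0 → (0, -2, -4)  (L[1][0] := -4)
  R2 -= -1*R0 → (0, -6, -10)  (L[2][0] := -1)
[col 1] pivot -2
  R2 -= 3*R1 → (0, 0, 2)  (L[2][1] := 3)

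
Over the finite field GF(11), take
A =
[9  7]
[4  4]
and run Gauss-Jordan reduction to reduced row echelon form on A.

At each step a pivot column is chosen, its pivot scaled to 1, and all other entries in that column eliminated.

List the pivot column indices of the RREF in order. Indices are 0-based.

pivot columns: 0, 1

[1] R0 /= 9  ⇒  (1, 2)
     R1 -= 4·R0  ⇒  (0, 7)
[2] R1 /= 7  ⇒  (0, 1)
     R0 -= 2·R1  ⇒  (1, 0)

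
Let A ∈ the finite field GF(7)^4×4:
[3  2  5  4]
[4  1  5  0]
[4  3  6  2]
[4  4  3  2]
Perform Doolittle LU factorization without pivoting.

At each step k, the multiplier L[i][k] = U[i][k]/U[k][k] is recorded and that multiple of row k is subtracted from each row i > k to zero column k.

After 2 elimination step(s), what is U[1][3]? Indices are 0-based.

[col 0] pivot 3
  R1 -= 6*R0 → (0, 3, 3, 4)  (L[1][0] := 6)
  R2 -= 6*R0 → (0, 5, 4, 6)  (L[2][0] := 6)
  R3 -= 6*R0 → (0, 6, 1, 6)  (L[3][0] := 6)
[col 1] pivot 3
  R2 -= 4*R1 → (0, 0, 6, 4)  (L[2][1] := 4)
  R3 -= 2*R1 → (0, 0, 2, 5)  (L[3][1] := 2)

U[1][3] = 4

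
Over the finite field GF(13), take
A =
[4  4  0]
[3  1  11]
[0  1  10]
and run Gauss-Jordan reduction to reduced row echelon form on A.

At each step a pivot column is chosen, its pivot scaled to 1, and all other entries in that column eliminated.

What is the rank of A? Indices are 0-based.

[1] R0 /= 4  ⇒  (1, 1, 0)
     R1 -= 3·R0  ⇒  (0, 11, 11)
[2] R1 /= 11  ⇒  (0, 1, 1)
     R0 -= 1·R1  ⇒  (1, 0, 12)
     R2 -= 1·R1  ⇒  (0, 0, 9)
[3] R2 /= 9  ⇒  (0, 0, 1)
     R0 -= 12·R2  ⇒  (1, 0, 0)
     R1 -= 1·R2  ⇒  (0, 1, 0)

rank = 3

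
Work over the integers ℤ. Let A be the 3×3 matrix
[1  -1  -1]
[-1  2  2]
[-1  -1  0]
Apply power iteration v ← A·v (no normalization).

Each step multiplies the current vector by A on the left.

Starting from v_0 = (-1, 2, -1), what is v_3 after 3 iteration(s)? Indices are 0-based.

v_0 = (-1, 2, -1).
v_1 = A·v_0 = (-2, 3, -1).
v_2 = A·v_1 = (-4, 6, -1).
v_3 = A·v_2 = (-9, 14, -2).

v_3 = (-9, 14, -2)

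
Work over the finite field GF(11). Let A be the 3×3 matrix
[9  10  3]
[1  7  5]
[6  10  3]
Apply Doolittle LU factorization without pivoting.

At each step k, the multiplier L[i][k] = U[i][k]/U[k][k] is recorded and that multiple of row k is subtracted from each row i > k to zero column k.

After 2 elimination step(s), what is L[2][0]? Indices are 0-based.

L[2][0] = 8

[col 0] pivot 9
  R1 -= 5*R0 → (0, 1, 1)  (L[1][0] := 5)
  R2 -= 8*R0 → (0, 7, 1)  (L[2][0] := 8)
[col 1] pivot 1
  R2 -= 7*R1 → (0, 0, 5)  (L[2][1] := 7)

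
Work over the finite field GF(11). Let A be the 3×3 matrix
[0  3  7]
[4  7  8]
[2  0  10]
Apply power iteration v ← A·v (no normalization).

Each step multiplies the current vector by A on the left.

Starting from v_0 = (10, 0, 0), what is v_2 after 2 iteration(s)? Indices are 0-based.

v_0 = (10, 0, 0).
v_1 = A·v_0 = (0, 7, 9).
v_2 = A·v_1 = (7, 0, 2).

v_2 = (7, 0, 2)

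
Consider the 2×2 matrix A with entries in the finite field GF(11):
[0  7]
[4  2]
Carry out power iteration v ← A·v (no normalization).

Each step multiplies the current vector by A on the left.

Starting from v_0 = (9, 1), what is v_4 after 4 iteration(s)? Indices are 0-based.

v_0 = (9, 1).
v_1 = A·v_0 = (7, 5).
v_2 = A·v_1 = (2, 5).
v_3 = A·v_2 = (2, 7).
v_4 = A·v_3 = (5, 0).

v_4 = (5, 0)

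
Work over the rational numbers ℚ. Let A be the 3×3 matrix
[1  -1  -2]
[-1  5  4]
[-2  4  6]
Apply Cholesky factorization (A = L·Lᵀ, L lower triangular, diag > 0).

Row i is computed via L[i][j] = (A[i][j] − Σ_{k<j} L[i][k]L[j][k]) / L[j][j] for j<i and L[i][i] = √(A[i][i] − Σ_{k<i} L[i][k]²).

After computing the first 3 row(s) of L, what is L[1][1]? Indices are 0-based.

L[1][1] = 2

Step 1: L[0][0] = √(1) = 1.
  L[1][0] = (-1) / L[0][0] = -1.
Step 2: L[1][1] = √(4) = 2.
  L[2][0] = (-2) / L[0][0] = -2.
  L[2][1] = (2) / L[1][1] = 1.
Step 3: L[2][2] = √(1) = 1.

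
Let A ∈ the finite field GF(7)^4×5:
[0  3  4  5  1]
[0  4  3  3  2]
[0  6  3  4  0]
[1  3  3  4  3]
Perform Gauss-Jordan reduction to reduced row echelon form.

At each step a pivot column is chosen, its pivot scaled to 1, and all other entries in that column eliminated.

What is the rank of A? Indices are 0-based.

rank = 4

[1] R0 <-> R3
[1] R0 /= 1  ⇒  (1, 3, 3, 4, 3)
[2] R1 /= 4  ⇒  (0, 1, 6, 6, 4)
     R0 -= 3·R1  ⇒  (1, 0, 6, 0, 5)
     R2 -= 6·R1  ⇒  (0, 0, 2, 3, 4)
     R3 -= 3·R1  ⇒  (0, 0, 0, 1, 3)
[3] R2 /= 2  ⇒  (0, 0, 1, 5, 2)
     R0 -= 6·R2  ⇒  (1, 0, 0, 5, 0)
     R1 -= 6·R2  ⇒  (0, 1, 0, 4, 6)
[4] R3 /= 1  ⇒  (0, 0, 0, 1, 3)
     R0 -= 5·R3  ⇒  (1, 0, 0, 0, 6)
     R1 -= 4·R3  ⇒  (0, 1, 0, 0, 1)
     R2 -= 5·R3  ⇒  (0, 0, 1, 0, 1)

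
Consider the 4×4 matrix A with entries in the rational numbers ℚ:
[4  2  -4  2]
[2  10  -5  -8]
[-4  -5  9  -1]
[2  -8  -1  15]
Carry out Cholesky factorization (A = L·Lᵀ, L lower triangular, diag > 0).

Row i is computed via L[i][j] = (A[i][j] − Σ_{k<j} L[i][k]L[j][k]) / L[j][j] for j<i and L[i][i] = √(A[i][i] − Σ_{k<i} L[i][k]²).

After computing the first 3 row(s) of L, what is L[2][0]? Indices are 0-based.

Step 1: L[0][0] = √(4) = 2.
  L[1][0] = (2) / L[0][0] = 1.
Step 2: L[1][1] = √(9) = 3.
  L[2][0] = (-4) / L[0][0] = -2.
  L[2][1] = (-3) / L[1][1] = -1.
Step 3: L[2][2] = √(4) = 2.

L[2][0] = -2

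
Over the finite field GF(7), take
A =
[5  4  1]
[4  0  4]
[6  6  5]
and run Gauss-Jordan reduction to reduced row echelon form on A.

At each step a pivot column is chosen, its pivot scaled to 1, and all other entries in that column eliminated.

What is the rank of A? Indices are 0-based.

step 1: normalize row 0 (÷5) = (1, 5, 3)
  row 1: subtract 4×row0 = (0, 1, 6)
  row 2: subtract 6×row0 = (0, 4, 1)
step 2: normalize row 1 (÷1) = (0, 1, 6)
  row 0: subtract 5×row1 = (1, 0, 1)
  row 2: subtract 4×row1 = (0, 0, 5)
step 3: normalize row 2 (÷5) = (0, 0, 1)
  row 0: subtract 1×row2 = (1, 0, 0)
  row 1: subtract 6×row2 = (0, 1, 0)

rank = 3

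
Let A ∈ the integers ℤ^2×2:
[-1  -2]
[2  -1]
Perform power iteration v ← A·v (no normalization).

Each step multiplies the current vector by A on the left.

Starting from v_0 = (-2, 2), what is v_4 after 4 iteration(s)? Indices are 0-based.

v_0 = (-2, 2).
v_1 = A·v_0 = (-2, -6).
v_2 = A·v_1 = (14, 2).
v_3 = A·v_2 = (-18, 26).
v_4 = A·v_3 = (-34, -62).

v_4 = (-34, -62)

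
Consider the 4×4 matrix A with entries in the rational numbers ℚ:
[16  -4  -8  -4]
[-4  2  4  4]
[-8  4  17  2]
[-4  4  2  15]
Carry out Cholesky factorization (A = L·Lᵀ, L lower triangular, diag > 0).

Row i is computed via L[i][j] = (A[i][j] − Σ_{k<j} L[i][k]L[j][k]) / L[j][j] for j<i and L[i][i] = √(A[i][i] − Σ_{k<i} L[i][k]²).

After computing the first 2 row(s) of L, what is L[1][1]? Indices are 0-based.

Step 1: L[0][0] = √(16) = 4.
  L[1][0] = (-4) / L[0][0] = -1.
Step 2: L[1][1] = √(1) = 1.

L[1][1] = 1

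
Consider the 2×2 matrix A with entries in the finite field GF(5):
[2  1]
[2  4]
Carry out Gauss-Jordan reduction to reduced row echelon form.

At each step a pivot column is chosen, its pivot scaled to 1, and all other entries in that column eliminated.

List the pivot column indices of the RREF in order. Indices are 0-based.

pivot columns: 0, 1

step 1: normalize row 0 (÷2) = (1, 3)
  row 1: subtract 2×row0 = (0, 3)
step 2: normalize row 1 (÷3) = (0, 1)
  row 0: subtract 3×row1 = (1, 0)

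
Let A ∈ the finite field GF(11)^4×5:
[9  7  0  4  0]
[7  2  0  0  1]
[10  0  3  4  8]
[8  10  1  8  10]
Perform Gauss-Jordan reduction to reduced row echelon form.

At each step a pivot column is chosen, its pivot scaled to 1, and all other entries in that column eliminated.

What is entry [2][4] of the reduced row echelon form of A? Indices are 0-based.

pivot(0,0)=9: scale R0 → (1, 2, 0, 9, 0)
  clear (1,0): R1 −= (7)R0 → (0, 10, 0, 3, 1)
  clear (2,0): R2 −= (10)R0 → (0, 2, 3, 2, 8)
  clear (3,0): R3 −= (8)R0 → (0, 5, 1, 2, 10)
pivot(1,1)=10: scale R1 → (0, 1, 0, 8, 10)
  clear (0,1): R0 −= (2)R1 → (1, 0, 0, 4, 2)
  clear (2,1): R2 −= (2)R1 → (0, 0, 3, 8, 10)
  clear (3,1): R3 −= (5)R1 → (0, 0, 1, 6, 4)
pivot(2,2)=3: scale R2 → (0, 0, 1, 10, 7)
  clear (3,2): R3 −= (1)R2 → (0, 0, 0, 7, 8)
pivot(3,3)=7: scale R3 → (0, 0, 0, 1, 9)
  clear (0,3): R0 −= (4)R3 → (1, 0, 0, 0, 10)
  clear (1,3): R1 −= (8)R3 → (0, 1, 0, 0, 4)
  clear (2,3): R2 −= (10)R3 → (0, 0, 1, 0, 5)

M[2][4] = 5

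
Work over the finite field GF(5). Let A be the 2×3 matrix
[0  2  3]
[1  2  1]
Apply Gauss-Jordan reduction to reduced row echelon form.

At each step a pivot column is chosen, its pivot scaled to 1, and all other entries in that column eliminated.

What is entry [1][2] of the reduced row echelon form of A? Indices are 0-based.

step 1: exchange rows 0,1
step 1: normalize row 0 (÷1) = (1, 2, 1)
step 2: normalize row 1 (÷2) = (0, 1, 4)
  row 0: subtract 2×row1 = (1, 0, 3)

M[1][2] = 4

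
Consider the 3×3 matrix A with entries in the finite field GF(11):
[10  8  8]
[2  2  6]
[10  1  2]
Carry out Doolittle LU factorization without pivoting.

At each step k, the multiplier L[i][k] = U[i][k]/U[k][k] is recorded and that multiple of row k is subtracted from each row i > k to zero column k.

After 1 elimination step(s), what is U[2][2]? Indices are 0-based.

U[2][2] = 5

[col 0] pivot 10
  R1 -= 9*R0 → (0, 7, 0)  (L[1][0] := 9)
  R2 -= 1*R0 → (0, 4, 5)  (L[2][0] := 1)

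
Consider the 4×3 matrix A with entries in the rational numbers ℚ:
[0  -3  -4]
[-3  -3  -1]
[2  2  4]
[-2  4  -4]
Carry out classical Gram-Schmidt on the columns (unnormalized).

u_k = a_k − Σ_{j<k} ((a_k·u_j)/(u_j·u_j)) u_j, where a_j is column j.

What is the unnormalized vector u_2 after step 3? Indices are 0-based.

Step 1: u_0 = a_0 = (0, -3, 2, -2).
Step 2: u_1 = a_1 − (5/17)·u_0 = (-3, -36/17, 24/17, 78/17).
Step 3: u_2 = a_2 − (19/17)·u_0 − (8/207)·u_1 = (-268/69, 56/23, 118/69, -134/69).

u_2 = (-268/69, 56/23, 118/69, -134/69)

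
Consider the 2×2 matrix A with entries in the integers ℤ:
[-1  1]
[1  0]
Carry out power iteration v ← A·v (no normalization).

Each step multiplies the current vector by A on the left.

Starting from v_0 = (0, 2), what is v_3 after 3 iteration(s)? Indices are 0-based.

v_3 = (4, -2)

v_0 = (0, 2).
v_1 = A·v_0 = (2, 0).
v_2 = A·v_1 = (-2, 2).
v_3 = A·v_2 = (4, -2).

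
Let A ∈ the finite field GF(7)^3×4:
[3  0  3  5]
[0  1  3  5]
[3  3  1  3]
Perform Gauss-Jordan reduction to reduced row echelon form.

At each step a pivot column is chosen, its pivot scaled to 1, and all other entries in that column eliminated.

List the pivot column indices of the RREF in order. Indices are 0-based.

pivot columns: 0, 1, 2

[1] R0 /= 3  ⇒  (1, 0, 1, 4)
     R2 -= 3·R0  ⇒  (0, 3, 5, 5)
[2] R1 /= 1  ⇒  (0, 1, 3, 5)
     R2 -= 3·R1  ⇒  (0, 0, 3, 4)
[3] R2 /= 3  ⇒  (0, 0, 1, 6)
     R0 -= 1·R2  ⇒  (1, 0, 0, 5)
     R1 -= 3·R2  ⇒  (0, 1, 0, 1)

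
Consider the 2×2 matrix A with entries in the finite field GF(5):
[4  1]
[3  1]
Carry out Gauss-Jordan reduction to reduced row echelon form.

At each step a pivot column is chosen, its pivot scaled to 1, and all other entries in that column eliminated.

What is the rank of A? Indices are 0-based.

[1] R0 /= 4  ⇒  (1, 4)
     R1 -= 3·R0  ⇒  (0, 4)
[2] R1 /= 4  ⇒  (0, 1)
     R0 -= 4·R1  ⇒  (1, 0)

rank = 2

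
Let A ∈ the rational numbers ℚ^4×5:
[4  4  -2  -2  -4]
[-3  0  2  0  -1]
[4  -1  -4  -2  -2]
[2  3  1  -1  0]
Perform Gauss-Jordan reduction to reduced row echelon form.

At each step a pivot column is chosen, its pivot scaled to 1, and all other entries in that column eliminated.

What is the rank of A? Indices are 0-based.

pivot(0,0)=4: scale R0 → (1, 1, -1/2, -1/2, -1)
  clear (1,0): R1 −= (-3)R0 → (0, 3, 1/2, -3/2, -4)
  clear (2,0): R2 −= (4)R0 → (0, -5, -2, 0, 2)
  clear (3,0): R3 −= (2)R0 → (0, 1, 2, 0, 2)
pivot(1,1)=3: scale R1 → (0, 1, 1/6, -1/2, -4/3)
  clear (0,1): R0 −= (1)R1 → (1, 0, -2/3, 0, 1/3)
  clear (2,1): R2 −= (-5)R1 → (0, 0, -7/6, -5/2, -14/3)
  clear (3,1): R3 −= (1)R1 → (0, 0, 11/6, 1/2, 10/3)
pivot(2,2)=-7/6: scale R2 → (0, 0, 1, 15/7, 4)
  clear (0,2): R0 −= (-2/3)R2 → (1, 0, 0, 10/7, 3)
  clear (1,2): R1 −= (1/6)R2 → (0, 1, 0, -6/7, -2)
  clear (3,2): R3 −= (11/6)R2 → (0, 0, 0, -24/7, -4)
pivot(3,3)=-24/7: scale R3 → (0, 0, 0, 1, 7/6)
  clear (0,3): R0 −= (10/7)R3 → (1, 0, 0, 0, 4/3)
  clear (1,3): R1 −= (-6/7)R3 → (0, 1, 0, 0, -1)
  clear (2,3): R2 −= (15/7)R3 → (0, 0, 1, 0, 3/2)

rank = 4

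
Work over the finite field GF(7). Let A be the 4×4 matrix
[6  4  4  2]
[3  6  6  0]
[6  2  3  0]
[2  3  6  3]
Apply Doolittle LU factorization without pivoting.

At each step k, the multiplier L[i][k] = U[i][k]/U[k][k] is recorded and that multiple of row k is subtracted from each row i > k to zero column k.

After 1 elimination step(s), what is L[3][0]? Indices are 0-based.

L[3][0] = 5

Step 1: pivot at (0,0) is 6.
  row1 ← row1 − (4)·row0  ⇒  L[1][0]=4, U row1=(0, 4, 4, 6)
  row2 ← row2 − (1)·row0  ⇒  L[2][0]=1, U row2=(0, 5, 6, 5)
  row3 ← row3 − (5)·row0  ⇒  L[3][0]=5, U row3=(0, 4, 0, 0)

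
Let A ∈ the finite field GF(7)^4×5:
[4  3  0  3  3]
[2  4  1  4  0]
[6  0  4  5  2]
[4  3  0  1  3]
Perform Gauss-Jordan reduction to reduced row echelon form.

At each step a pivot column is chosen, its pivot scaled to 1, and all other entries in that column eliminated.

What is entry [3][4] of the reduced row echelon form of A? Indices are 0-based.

[1] R0 /= 4  ⇒  (1, 6, 0, 6, 6)
     R1 -= 2·R0  ⇒  (0, 6, 1, 6, 2)
     R2 -= 6·R0  ⇒  (0, 6, 4, 4, 1)
     R3 -= 4·R0  ⇒  (0, 0, 0, 5, 0)
[2] R1 /= 6  ⇒  (0, 1, 6, 1, 5)
     R0 -= 6·R1  ⇒  (1, 0, 6, 0, 4)
     R2 -= 6·R1  ⇒  (0, 0, 3, 5, 6)
[3] R2 /= 3  ⇒  (0, 0, 1, 4, 2)
     R0 -= 6·R2  ⇒  (1, 0, 0, 4, 6)
     R1 -= 6·R2  ⇒  (0, 1, 0, 5, 0)
[4] R3 /= 5  ⇒  (0, 0, 0, 1, 0)
     R0 -= 4·R3  ⇒  (1, 0, 0, 0, 6)
     R1 -= 5·R3  ⇒  (0, 1, 0, 0, 0)
     R2 -= 4·R3  ⇒  (0, 0, 1, 0, 2)

M[3][4] = 0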